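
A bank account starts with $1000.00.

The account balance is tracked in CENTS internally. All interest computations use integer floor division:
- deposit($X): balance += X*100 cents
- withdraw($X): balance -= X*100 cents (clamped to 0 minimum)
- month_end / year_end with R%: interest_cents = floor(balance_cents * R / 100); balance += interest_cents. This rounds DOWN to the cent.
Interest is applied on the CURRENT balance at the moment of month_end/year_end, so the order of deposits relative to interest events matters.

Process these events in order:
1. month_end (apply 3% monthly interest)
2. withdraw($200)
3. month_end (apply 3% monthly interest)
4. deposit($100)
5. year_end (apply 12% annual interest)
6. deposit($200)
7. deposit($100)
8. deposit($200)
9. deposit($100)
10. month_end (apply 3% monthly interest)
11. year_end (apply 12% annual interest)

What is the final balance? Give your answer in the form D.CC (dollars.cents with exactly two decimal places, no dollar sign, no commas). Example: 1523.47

Answer: 1925.90

Derivation:
After 1 (month_end (apply 3% monthly interest)): balance=$1030.00 total_interest=$30.00
After 2 (withdraw($200)): balance=$830.00 total_interest=$30.00
After 3 (month_end (apply 3% monthly interest)): balance=$854.90 total_interest=$54.90
After 4 (deposit($100)): balance=$954.90 total_interest=$54.90
After 5 (year_end (apply 12% annual interest)): balance=$1069.48 total_interest=$169.48
After 6 (deposit($200)): balance=$1269.48 total_interest=$169.48
After 7 (deposit($100)): balance=$1369.48 total_interest=$169.48
After 8 (deposit($200)): balance=$1569.48 total_interest=$169.48
After 9 (deposit($100)): balance=$1669.48 total_interest=$169.48
After 10 (month_end (apply 3% monthly interest)): balance=$1719.56 total_interest=$219.56
After 11 (year_end (apply 12% annual interest)): balance=$1925.90 total_interest=$425.90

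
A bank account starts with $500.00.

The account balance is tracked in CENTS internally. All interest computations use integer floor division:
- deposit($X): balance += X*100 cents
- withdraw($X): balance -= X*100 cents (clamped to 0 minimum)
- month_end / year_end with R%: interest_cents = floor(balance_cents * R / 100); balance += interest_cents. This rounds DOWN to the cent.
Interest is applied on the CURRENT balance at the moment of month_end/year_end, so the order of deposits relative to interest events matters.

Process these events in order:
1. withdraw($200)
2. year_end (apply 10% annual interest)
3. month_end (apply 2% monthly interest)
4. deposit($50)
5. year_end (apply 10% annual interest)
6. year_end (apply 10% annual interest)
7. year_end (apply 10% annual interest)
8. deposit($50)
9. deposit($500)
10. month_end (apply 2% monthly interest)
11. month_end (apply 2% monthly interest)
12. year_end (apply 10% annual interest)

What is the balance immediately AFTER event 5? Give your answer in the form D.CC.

Answer: 425.26

Derivation:
After 1 (withdraw($200)): balance=$300.00 total_interest=$0.00
After 2 (year_end (apply 10% annual interest)): balance=$330.00 total_interest=$30.00
After 3 (month_end (apply 2% monthly interest)): balance=$336.60 total_interest=$36.60
After 4 (deposit($50)): balance=$386.60 total_interest=$36.60
After 5 (year_end (apply 10% annual interest)): balance=$425.26 total_interest=$75.26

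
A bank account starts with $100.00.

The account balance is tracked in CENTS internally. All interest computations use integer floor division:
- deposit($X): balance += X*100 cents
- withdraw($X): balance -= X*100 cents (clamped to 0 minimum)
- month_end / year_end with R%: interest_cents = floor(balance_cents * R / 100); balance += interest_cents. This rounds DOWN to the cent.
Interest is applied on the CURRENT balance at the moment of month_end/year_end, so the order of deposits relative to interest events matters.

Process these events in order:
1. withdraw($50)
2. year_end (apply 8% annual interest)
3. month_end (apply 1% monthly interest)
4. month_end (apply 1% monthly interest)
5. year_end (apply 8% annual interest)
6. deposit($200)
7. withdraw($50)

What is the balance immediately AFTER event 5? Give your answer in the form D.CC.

Answer: 59.48

Derivation:
After 1 (withdraw($50)): balance=$50.00 total_interest=$0.00
After 2 (year_end (apply 8% annual interest)): balance=$54.00 total_interest=$4.00
After 3 (month_end (apply 1% monthly interest)): balance=$54.54 total_interest=$4.54
After 4 (month_end (apply 1% monthly interest)): balance=$55.08 total_interest=$5.08
After 5 (year_end (apply 8% annual interest)): balance=$59.48 total_interest=$9.48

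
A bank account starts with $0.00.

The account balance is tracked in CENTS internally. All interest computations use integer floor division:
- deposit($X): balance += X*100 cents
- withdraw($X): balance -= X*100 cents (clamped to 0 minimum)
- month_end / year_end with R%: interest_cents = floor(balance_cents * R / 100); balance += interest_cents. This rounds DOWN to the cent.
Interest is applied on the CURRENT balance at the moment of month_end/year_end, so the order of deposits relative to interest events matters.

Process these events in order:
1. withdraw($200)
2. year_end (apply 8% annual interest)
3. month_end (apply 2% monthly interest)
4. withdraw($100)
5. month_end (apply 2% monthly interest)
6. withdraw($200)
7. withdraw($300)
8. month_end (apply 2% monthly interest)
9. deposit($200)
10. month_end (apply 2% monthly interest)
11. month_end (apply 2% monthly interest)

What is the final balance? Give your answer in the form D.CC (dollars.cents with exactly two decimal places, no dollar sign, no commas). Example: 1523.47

After 1 (withdraw($200)): balance=$0.00 total_interest=$0.00
After 2 (year_end (apply 8% annual interest)): balance=$0.00 total_interest=$0.00
After 3 (month_end (apply 2% monthly interest)): balance=$0.00 total_interest=$0.00
After 4 (withdraw($100)): balance=$0.00 total_interest=$0.00
After 5 (month_end (apply 2% monthly interest)): balance=$0.00 total_interest=$0.00
After 6 (withdraw($200)): balance=$0.00 total_interest=$0.00
After 7 (withdraw($300)): balance=$0.00 total_interest=$0.00
After 8 (month_end (apply 2% monthly interest)): balance=$0.00 total_interest=$0.00
After 9 (deposit($200)): balance=$200.00 total_interest=$0.00
After 10 (month_end (apply 2% monthly interest)): balance=$204.00 total_interest=$4.00
After 11 (month_end (apply 2% monthly interest)): balance=$208.08 total_interest=$8.08

Answer: 208.08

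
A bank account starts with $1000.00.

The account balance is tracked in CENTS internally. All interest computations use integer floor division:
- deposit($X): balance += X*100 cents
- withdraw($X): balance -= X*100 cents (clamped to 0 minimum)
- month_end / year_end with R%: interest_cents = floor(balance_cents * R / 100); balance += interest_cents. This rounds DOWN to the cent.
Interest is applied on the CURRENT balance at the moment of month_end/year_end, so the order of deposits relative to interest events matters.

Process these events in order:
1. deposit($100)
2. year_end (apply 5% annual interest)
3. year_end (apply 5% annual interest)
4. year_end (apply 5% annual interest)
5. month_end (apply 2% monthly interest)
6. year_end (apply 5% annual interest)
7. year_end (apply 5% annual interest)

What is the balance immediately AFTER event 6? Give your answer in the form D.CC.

After 1 (deposit($100)): balance=$1100.00 total_interest=$0.00
After 2 (year_end (apply 5% annual interest)): balance=$1155.00 total_interest=$55.00
After 3 (year_end (apply 5% annual interest)): balance=$1212.75 total_interest=$112.75
After 4 (year_end (apply 5% annual interest)): balance=$1273.38 total_interest=$173.38
After 5 (month_end (apply 2% monthly interest)): balance=$1298.84 total_interest=$198.84
After 6 (year_end (apply 5% annual interest)): balance=$1363.78 total_interest=$263.78

Answer: 1363.78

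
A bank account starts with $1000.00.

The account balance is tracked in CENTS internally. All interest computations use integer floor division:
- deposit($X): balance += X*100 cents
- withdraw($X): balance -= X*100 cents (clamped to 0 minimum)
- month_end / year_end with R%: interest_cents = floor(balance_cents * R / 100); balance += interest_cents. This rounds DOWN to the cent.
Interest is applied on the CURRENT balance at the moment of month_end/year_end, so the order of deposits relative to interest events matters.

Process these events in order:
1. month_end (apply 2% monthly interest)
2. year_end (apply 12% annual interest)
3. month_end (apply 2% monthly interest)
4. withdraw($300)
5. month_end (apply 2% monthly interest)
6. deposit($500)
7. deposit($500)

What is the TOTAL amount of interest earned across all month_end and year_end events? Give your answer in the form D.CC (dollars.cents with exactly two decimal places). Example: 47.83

After 1 (month_end (apply 2% monthly interest)): balance=$1020.00 total_interest=$20.00
After 2 (year_end (apply 12% annual interest)): balance=$1142.40 total_interest=$142.40
After 3 (month_end (apply 2% monthly interest)): balance=$1165.24 total_interest=$165.24
After 4 (withdraw($300)): balance=$865.24 total_interest=$165.24
After 5 (month_end (apply 2% monthly interest)): balance=$882.54 total_interest=$182.54
After 6 (deposit($500)): balance=$1382.54 total_interest=$182.54
After 7 (deposit($500)): balance=$1882.54 total_interest=$182.54

Answer: 182.54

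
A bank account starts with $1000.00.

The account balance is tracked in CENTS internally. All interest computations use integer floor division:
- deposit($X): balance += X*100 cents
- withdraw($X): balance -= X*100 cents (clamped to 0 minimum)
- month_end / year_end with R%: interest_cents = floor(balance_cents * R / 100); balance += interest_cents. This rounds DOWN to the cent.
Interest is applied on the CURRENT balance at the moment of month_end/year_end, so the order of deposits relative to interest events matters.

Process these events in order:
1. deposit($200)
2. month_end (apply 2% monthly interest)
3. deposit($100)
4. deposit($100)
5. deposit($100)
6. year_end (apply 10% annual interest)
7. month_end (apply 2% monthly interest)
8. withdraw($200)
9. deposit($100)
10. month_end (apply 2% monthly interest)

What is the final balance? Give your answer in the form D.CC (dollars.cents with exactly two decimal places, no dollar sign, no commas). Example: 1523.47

After 1 (deposit($200)): balance=$1200.00 total_interest=$0.00
After 2 (month_end (apply 2% monthly interest)): balance=$1224.00 total_interest=$24.00
After 3 (deposit($100)): balance=$1324.00 total_interest=$24.00
After 4 (deposit($100)): balance=$1424.00 total_interest=$24.00
After 5 (deposit($100)): balance=$1524.00 total_interest=$24.00
After 6 (year_end (apply 10% annual interest)): balance=$1676.40 total_interest=$176.40
After 7 (month_end (apply 2% monthly interest)): balance=$1709.92 total_interest=$209.92
After 8 (withdraw($200)): balance=$1509.92 total_interest=$209.92
After 9 (deposit($100)): balance=$1609.92 total_interest=$209.92
After 10 (month_end (apply 2% monthly interest)): balance=$1642.11 total_interest=$242.11

Answer: 1642.11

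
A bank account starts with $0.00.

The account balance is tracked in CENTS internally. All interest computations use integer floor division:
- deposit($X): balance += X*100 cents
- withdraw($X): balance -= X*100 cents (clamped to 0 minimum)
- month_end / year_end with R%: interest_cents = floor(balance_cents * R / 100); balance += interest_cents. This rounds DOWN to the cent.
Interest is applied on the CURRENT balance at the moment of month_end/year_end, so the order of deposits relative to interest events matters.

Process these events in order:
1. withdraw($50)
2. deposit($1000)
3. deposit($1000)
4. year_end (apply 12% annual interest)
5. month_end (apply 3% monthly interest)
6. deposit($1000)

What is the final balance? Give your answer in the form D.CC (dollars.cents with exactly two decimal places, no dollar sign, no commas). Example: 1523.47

After 1 (withdraw($50)): balance=$0.00 total_interest=$0.00
After 2 (deposit($1000)): balance=$1000.00 total_interest=$0.00
After 3 (deposit($1000)): balance=$2000.00 total_interest=$0.00
After 4 (year_end (apply 12% annual interest)): balance=$2240.00 total_interest=$240.00
After 5 (month_end (apply 3% monthly interest)): balance=$2307.20 total_interest=$307.20
After 6 (deposit($1000)): balance=$3307.20 total_interest=$307.20

Answer: 3307.20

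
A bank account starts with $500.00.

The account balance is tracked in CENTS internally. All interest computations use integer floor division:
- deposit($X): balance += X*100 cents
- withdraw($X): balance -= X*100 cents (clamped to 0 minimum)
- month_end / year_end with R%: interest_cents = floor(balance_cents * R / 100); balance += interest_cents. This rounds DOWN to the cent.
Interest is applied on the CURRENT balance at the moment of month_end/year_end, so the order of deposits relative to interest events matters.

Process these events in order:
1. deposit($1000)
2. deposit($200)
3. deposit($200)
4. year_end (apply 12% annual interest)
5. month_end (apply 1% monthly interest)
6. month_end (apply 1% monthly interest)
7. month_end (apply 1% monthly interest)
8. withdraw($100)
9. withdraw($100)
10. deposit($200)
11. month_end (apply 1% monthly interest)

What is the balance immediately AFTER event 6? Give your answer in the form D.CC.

After 1 (deposit($1000)): balance=$1500.00 total_interest=$0.00
After 2 (deposit($200)): balance=$1700.00 total_interest=$0.00
After 3 (deposit($200)): balance=$1900.00 total_interest=$0.00
After 4 (year_end (apply 12% annual interest)): balance=$2128.00 total_interest=$228.00
After 5 (month_end (apply 1% monthly interest)): balance=$2149.28 total_interest=$249.28
After 6 (month_end (apply 1% monthly interest)): balance=$2170.77 total_interest=$270.77

Answer: 2170.77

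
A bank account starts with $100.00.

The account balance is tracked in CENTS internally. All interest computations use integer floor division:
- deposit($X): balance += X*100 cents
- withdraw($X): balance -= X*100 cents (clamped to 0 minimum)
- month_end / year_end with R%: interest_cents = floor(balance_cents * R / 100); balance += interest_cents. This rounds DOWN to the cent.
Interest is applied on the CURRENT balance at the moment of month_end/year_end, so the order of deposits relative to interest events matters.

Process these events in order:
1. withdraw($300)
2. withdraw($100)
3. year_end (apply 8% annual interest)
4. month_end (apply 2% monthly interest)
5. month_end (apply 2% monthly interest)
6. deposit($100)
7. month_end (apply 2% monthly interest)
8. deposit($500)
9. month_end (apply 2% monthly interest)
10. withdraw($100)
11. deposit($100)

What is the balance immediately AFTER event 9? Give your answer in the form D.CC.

After 1 (withdraw($300)): balance=$0.00 total_interest=$0.00
After 2 (withdraw($100)): balance=$0.00 total_interest=$0.00
After 3 (year_end (apply 8% annual interest)): balance=$0.00 total_interest=$0.00
After 4 (month_end (apply 2% monthly interest)): balance=$0.00 total_interest=$0.00
After 5 (month_end (apply 2% monthly interest)): balance=$0.00 total_interest=$0.00
After 6 (deposit($100)): balance=$100.00 total_interest=$0.00
After 7 (month_end (apply 2% monthly interest)): balance=$102.00 total_interest=$2.00
After 8 (deposit($500)): balance=$602.00 total_interest=$2.00
After 9 (month_end (apply 2% monthly interest)): balance=$614.04 total_interest=$14.04

Answer: 614.04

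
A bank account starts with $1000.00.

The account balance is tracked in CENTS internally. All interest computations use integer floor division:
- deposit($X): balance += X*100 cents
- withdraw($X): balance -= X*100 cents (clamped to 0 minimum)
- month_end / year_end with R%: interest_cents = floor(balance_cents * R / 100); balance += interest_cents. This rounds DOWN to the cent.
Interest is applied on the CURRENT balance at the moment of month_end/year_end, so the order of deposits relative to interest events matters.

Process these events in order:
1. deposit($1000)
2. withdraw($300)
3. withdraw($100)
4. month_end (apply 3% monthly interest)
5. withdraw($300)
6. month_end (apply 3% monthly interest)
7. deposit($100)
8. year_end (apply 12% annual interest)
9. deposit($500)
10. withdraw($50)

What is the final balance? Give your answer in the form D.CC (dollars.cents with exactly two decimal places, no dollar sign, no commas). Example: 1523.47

After 1 (deposit($1000)): balance=$2000.00 total_interest=$0.00
After 2 (withdraw($300)): balance=$1700.00 total_interest=$0.00
After 3 (withdraw($100)): balance=$1600.00 total_interest=$0.00
After 4 (month_end (apply 3% monthly interest)): balance=$1648.00 total_interest=$48.00
After 5 (withdraw($300)): balance=$1348.00 total_interest=$48.00
After 6 (month_end (apply 3% monthly interest)): balance=$1388.44 total_interest=$88.44
After 7 (deposit($100)): balance=$1488.44 total_interest=$88.44
After 8 (year_end (apply 12% annual interest)): balance=$1667.05 total_interest=$267.05
After 9 (deposit($500)): balance=$2167.05 total_interest=$267.05
After 10 (withdraw($50)): balance=$2117.05 total_interest=$267.05

Answer: 2117.05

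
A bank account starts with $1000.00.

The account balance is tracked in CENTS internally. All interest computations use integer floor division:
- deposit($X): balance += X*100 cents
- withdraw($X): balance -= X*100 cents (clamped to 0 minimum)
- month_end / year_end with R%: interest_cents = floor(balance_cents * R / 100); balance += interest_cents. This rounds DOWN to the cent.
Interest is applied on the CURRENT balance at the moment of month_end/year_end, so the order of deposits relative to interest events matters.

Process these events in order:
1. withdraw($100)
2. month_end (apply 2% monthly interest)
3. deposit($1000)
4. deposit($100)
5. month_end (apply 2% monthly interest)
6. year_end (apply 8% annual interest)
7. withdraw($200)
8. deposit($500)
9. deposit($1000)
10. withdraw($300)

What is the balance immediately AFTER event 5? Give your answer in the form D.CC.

After 1 (withdraw($100)): balance=$900.00 total_interest=$0.00
After 2 (month_end (apply 2% monthly interest)): balance=$918.00 total_interest=$18.00
After 3 (deposit($1000)): balance=$1918.00 total_interest=$18.00
After 4 (deposit($100)): balance=$2018.00 total_interest=$18.00
After 5 (month_end (apply 2% monthly interest)): balance=$2058.36 total_interest=$58.36

Answer: 2058.36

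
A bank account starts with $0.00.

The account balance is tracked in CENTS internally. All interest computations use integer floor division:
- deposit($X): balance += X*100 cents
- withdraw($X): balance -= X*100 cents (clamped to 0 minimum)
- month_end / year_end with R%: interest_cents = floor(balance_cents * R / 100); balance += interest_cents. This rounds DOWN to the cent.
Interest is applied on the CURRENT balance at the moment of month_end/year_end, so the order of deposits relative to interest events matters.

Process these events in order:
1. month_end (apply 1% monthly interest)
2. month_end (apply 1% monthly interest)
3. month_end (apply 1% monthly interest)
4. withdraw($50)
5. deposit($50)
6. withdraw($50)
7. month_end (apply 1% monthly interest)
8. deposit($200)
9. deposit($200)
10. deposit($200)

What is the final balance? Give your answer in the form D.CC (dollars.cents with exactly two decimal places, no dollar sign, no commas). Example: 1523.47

After 1 (month_end (apply 1% monthly interest)): balance=$0.00 total_interest=$0.00
After 2 (month_end (apply 1% monthly interest)): balance=$0.00 total_interest=$0.00
After 3 (month_end (apply 1% monthly interest)): balance=$0.00 total_interest=$0.00
After 4 (withdraw($50)): balance=$0.00 total_interest=$0.00
After 5 (deposit($50)): balance=$50.00 total_interest=$0.00
After 6 (withdraw($50)): balance=$0.00 total_interest=$0.00
After 7 (month_end (apply 1% monthly interest)): balance=$0.00 total_interest=$0.00
After 8 (deposit($200)): balance=$200.00 total_interest=$0.00
After 9 (deposit($200)): balance=$400.00 total_interest=$0.00
After 10 (deposit($200)): balance=$600.00 total_interest=$0.00

Answer: 600.00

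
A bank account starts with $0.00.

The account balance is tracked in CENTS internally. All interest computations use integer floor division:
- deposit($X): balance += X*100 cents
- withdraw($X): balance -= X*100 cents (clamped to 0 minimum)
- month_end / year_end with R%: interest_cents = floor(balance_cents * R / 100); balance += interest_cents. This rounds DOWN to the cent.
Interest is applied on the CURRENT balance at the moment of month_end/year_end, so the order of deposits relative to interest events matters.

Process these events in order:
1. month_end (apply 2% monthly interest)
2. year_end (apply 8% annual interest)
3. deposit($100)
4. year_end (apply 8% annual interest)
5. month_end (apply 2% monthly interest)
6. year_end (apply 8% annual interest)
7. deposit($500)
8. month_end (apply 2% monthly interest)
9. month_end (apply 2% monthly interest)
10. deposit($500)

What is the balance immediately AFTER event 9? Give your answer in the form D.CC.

After 1 (month_end (apply 2% monthly interest)): balance=$0.00 total_interest=$0.00
After 2 (year_end (apply 8% annual interest)): balance=$0.00 total_interest=$0.00
After 3 (deposit($100)): balance=$100.00 total_interest=$0.00
After 4 (year_end (apply 8% annual interest)): balance=$108.00 total_interest=$8.00
After 5 (month_end (apply 2% monthly interest)): balance=$110.16 total_interest=$10.16
After 6 (year_end (apply 8% annual interest)): balance=$118.97 total_interest=$18.97
After 7 (deposit($500)): balance=$618.97 total_interest=$18.97
After 8 (month_end (apply 2% monthly interest)): balance=$631.34 total_interest=$31.34
After 9 (month_end (apply 2% monthly interest)): balance=$643.96 total_interest=$43.96

Answer: 643.96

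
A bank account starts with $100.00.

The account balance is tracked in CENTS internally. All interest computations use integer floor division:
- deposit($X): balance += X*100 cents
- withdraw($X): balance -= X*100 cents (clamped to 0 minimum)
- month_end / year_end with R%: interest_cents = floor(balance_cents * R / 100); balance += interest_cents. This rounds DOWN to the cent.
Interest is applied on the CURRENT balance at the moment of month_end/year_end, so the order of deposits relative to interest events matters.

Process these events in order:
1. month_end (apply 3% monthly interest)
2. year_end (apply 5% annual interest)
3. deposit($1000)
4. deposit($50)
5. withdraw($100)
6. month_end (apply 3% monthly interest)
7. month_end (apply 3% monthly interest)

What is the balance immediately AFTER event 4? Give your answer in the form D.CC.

After 1 (month_end (apply 3% monthly interest)): balance=$103.00 total_interest=$3.00
After 2 (year_end (apply 5% annual interest)): balance=$108.15 total_interest=$8.15
After 3 (deposit($1000)): balance=$1108.15 total_interest=$8.15
After 4 (deposit($50)): balance=$1158.15 total_interest=$8.15

Answer: 1158.15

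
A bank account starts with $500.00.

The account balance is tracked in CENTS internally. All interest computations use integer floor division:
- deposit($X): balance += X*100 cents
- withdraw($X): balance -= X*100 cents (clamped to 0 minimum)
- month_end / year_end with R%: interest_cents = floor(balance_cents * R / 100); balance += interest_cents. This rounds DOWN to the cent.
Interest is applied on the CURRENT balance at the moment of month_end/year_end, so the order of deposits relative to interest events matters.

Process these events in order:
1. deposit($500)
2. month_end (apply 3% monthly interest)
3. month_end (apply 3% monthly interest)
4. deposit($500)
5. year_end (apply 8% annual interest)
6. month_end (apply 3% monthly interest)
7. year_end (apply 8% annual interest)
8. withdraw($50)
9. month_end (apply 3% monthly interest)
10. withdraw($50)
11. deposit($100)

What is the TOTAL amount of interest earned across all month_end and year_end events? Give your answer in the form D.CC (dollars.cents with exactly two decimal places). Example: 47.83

After 1 (deposit($500)): balance=$1000.00 total_interest=$0.00
After 2 (month_end (apply 3% monthly interest)): balance=$1030.00 total_interest=$30.00
After 3 (month_end (apply 3% monthly interest)): balance=$1060.90 total_interest=$60.90
After 4 (deposit($500)): balance=$1560.90 total_interest=$60.90
After 5 (year_end (apply 8% annual interest)): balance=$1685.77 total_interest=$185.77
After 6 (month_end (apply 3% monthly interest)): balance=$1736.34 total_interest=$236.34
After 7 (year_end (apply 8% annual interest)): balance=$1875.24 total_interest=$375.24
After 8 (withdraw($50)): balance=$1825.24 total_interest=$375.24
After 9 (month_end (apply 3% monthly interest)): balance=$1879.99 total_interest=$429.99
After 10 (withdraw($50)): balance=$1829.99 total_interest=$429.99
After 11 (deposit($100)): balance=$1929.99 total_interest=$429.99

Answer: 429.99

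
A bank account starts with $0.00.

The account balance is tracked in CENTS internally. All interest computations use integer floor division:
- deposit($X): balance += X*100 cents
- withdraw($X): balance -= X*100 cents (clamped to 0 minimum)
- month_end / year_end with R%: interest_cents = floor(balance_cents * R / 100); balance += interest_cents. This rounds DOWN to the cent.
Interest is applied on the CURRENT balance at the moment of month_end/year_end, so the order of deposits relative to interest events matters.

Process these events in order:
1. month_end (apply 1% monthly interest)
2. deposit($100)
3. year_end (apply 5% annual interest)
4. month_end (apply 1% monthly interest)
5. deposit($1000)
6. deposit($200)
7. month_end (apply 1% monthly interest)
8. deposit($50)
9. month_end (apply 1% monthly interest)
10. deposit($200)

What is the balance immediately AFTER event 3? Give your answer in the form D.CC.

Answer: 105.00

Derivation:
After 1 (month_end (apply 1% monthly interest)): balance=$0.00 total_interest=$0.00
After 2 (deposit($100)): balance=$100.00 total_interest=$0.00
After 3 (year_end (apply 5% annual interest)): balance=$105.00 total_interest=$5.00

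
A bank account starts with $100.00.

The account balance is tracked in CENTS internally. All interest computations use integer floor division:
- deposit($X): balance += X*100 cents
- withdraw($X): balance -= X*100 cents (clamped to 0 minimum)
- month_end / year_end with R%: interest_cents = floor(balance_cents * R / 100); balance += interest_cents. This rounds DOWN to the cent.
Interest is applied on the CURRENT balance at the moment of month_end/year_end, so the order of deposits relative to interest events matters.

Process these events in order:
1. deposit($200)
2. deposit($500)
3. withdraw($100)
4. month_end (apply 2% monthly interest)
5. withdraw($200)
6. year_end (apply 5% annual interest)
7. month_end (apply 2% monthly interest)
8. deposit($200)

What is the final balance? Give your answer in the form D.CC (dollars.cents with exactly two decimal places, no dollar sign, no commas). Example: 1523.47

After 1 (deposit($200)): balance=$300.00 total_interest=$0.00
After 2 (deposit($500)): balance=$800.00 total_interest=$0.00
After 3 (withdraw($100)): balance=$700.00 total_interest=$0.00
After 4 (month_end (apply 2% monthly interest)): balance=$714.00 total_interest=$14.00
After 5 (withdraw($200)): balance=$514.00 total_interest=$14.00
After 6 (year_end (apply 5% annual interest)): balance=$539.70 total_interest=$39.70
After 7 (month_end (apply 2% monthly interest)): balance=$550.49 total_interest=$50.49
After 8 (deposit($200)): balance=$750.49 total_interest=$50.49

Answer: 750.49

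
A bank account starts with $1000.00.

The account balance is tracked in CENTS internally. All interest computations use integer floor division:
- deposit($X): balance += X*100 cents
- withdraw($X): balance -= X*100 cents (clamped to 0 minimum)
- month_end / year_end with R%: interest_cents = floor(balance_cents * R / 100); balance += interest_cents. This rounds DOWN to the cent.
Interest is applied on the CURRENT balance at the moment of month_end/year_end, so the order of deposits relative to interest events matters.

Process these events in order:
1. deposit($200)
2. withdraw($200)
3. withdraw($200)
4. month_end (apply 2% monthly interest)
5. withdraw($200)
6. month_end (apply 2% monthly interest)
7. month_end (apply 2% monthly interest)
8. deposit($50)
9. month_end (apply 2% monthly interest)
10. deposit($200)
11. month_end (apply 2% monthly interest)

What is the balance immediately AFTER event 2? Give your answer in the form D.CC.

After 1 (deposit($200)): balance=$1200.00 total_interest=$0.00
After 2 (withdraw($200)): balance=$1000.00 total_interest=$0.00

Answer: 1000.00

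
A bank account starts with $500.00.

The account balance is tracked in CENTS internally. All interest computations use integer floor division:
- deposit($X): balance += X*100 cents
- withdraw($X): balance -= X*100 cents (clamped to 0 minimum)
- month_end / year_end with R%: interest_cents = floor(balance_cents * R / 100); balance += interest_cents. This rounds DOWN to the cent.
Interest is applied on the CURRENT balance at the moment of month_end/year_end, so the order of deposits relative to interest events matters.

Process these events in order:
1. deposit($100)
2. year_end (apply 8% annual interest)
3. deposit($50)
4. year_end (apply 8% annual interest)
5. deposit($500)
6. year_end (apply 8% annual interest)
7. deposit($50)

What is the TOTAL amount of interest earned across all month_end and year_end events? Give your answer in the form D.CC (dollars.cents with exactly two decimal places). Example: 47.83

Answer: 204.14

Derivation:
After 1 (deposit($100)): balance=$600.00 total_interest=$0.00
After 2 (year_end (apply 8% annual interest)): balance=$648.00 total_interest=$48.00
After 3 (deposit($50)): balance=$698.00 total_interest=$48.00
After 4 (year_end (apply 8% annual interest)): balance=$753.84 total_interest=$103.84
After 5 (deposit($500)): balance=$1253.84 total_interest=$103.84
After 6 (year_end (apply 8% annual interest)): balance=$1354.14 total_interest=$204.14
After 7 (deposit($50)): balance=$1404.14 total_interest=$204.14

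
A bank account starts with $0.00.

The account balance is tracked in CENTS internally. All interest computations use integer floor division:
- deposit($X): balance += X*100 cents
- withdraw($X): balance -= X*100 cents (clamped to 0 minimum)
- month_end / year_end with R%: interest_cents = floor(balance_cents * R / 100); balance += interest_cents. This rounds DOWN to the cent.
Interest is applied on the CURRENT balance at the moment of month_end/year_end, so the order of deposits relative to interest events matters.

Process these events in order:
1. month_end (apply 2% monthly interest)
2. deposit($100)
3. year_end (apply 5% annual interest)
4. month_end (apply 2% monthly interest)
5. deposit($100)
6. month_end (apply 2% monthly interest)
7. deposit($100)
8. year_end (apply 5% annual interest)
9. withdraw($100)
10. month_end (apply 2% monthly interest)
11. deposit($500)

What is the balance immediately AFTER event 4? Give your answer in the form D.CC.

Answer: 107.10

Derivation:
After 1 (month_end (apply 2% monthly interest)): balance=$0.00 total_interest=$0.00
After 2 (deposit($100)): balance=$100.00 total_interest=$0.00
After 3 (year_end (apply 5% annual interest)): balance=$105.00 total_interest=$5.00
After 4 (month_end (apply 2% monthly interest)): balance=$107.10 total_interest=$7.10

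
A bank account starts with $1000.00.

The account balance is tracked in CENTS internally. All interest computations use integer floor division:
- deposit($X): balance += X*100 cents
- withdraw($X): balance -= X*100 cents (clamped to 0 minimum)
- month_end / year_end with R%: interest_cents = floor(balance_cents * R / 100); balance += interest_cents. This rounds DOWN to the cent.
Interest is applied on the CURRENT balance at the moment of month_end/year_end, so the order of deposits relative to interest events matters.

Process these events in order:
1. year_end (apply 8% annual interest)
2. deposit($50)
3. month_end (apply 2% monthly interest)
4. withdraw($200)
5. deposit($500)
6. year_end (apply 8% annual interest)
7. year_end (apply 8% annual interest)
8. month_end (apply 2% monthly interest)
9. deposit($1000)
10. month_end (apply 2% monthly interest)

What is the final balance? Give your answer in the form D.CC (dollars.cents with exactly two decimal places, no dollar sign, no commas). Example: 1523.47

Answer: 2782.74

Derivation:
After 1 (year_end (apply 8% annual interest)): balance=$1080.00 total_interest=$80.00
After 2 (deposit($50)): balance=$1130.00 total_interest=$80.00
After 3 (month_end (apply 2% monthly interest)): balance=$1152.60 total_interest=$102.60
After 4 (withdraw($200)): balance=$952.60 total_interest=$102.60
After 5 (deposit($500)): balance=$1452.60 total_interest=$102.60
After 6 (year_end (apply 8% annual interest)): balance=$1568.80 total_interest=$218.80
After 7 (year_end (apply 8% annual interest)): balance=$1694.30 total_interest=$344.30
After 8 (month_end (apply 2% monthly interest)): balance=$1728.18 total_interest=$378.18
After 9 (deposit($1000)): balance=$2728.18 total_interest=$378.18
After 10 (month_end (apply 2% monthly interest)): balance=$2782.74 total_interest=$432.74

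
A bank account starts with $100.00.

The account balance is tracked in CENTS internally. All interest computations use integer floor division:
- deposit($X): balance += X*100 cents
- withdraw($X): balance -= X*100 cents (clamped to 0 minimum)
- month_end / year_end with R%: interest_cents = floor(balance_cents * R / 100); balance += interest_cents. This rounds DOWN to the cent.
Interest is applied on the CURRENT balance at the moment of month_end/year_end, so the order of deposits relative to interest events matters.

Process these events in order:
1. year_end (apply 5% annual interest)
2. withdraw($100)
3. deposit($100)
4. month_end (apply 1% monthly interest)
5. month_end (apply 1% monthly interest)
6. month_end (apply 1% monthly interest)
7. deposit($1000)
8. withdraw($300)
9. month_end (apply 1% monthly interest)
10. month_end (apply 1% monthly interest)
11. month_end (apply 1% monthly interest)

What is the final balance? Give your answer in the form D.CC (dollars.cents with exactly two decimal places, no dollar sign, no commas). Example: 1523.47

Answer: 832.66

Derivation:
After 1 (year_end (apply 5% annual interest)): balance=$105.00 total_interest=$5.00
After 2 (withdraw($100)): balance=$5.00 total_interest=$5.00
After 3 (deposit($100)): balance=$105.00 total_interest=$5.00
After 4 (month_end (apply 1% monthly interest)): balance=$106.05 total_interest=$6.05
After 5 (month_end (apply 1% monthly interest)): balance=$107.11 total_interest=$7.11
After 6 (month_end (apply 1% monthly interest)): balance=$108.18 total_interest=$8.18
After 7 (deposit($1000)): balance=$1108.18 total_interest=$8.18
After 8 (withdraw($300)): balance=$808.18 total_interest=$8.18
After 9 (month_end (apply 1% monthly interest)): balance=$816.26 total_interest=$16.26
After 10 (month_end (apply 1% monthly interest)): balance=$824.42 total_interest=$24.42
After 11 (month_end (apply 1% monthly interest)): balance=$832.66 total_interest=$32.66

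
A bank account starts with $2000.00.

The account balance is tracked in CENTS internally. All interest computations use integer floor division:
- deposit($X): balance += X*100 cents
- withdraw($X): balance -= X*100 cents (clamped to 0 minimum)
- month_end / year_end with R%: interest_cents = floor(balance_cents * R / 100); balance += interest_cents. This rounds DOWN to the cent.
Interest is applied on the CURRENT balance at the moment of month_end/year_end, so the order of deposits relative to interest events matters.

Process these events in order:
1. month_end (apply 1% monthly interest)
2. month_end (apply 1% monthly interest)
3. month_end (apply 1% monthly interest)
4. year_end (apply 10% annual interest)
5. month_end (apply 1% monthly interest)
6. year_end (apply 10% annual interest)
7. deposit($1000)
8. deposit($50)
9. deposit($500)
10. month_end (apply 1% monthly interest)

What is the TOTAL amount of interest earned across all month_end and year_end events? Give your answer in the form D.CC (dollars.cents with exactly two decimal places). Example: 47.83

After 1 (month_end (apply 1% monthly interest)): balance=$2020.00 total_interest=$20.00
After 2 (month_end (apply 1% monthly interest)): balance=$2040.20 total_interest=$40.20
After 3 (month_end (apply 1% monthly interest)): balance=$2060.60 total_interest=$60.60
After 4 (year_end (apply 10% annual interest)): balance=$2266.66 total_interest=$266.66
After 5 (month_end (apply 1% monthly interest)): balance=$2289.32 total_interest=$289.32
After 6 (year_end (apply 10% annual interest)): balance=$2518.25 total_interest=$518.25
After 7 (deposit($1000)): balance=$3518.25 total_interest=$518.25
After 8 (deposit($50)): balance=$3568.25 total_interest=$518.25
After 9 (deposit($500)): balance=$4068.25 total_interest=$518.25
After 10 (month_end (apply 1% monthly interest)): balance=$4108.93 total_interest=$558.93

Answer: 558.93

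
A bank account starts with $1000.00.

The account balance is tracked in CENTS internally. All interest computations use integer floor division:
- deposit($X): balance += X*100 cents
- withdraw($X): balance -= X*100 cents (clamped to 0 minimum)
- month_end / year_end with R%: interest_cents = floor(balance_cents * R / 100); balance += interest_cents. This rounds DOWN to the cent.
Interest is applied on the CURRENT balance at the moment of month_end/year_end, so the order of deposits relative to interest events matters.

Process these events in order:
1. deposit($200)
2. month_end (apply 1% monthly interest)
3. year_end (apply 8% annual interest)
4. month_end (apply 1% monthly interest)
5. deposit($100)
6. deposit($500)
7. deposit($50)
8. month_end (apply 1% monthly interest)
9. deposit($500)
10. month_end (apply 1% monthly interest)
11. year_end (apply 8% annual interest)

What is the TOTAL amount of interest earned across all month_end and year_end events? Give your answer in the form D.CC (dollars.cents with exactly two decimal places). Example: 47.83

Answer: 368.00

Derivation:
After 1 (deposit($200)): balance=$1200.00 total_interest=$0.00
After 2 (month_end (apply 1% monthly interest)): balance=$1212.00 total_interest=$12.00
After 3 (year_end (apply 8% annual interest)): balance=$1308.96 total_interest=$108.96
After 4 (month_end (apply 1% monthly interest)): balance=$1322.04 total_interest=$122.04
After 5 (deposit($100)): balance=$1422.04 total_interest=$122.04
After 6 (deposit($500)): balance=$1922.04 total_interest=$122.04
After 7 (deposit($50)): balance=$1972.04 total_interest=$122.04
After 8 (month_end (apply 1% monthly interest)): balance=$1991.76 total_interest=$141.76
After 9 (deposit($500)): balance=$2491.76 total_interest=$141.76
After 10 (month_end (apply 1% monthly interest)): balance=$2516.67 total_interest=$166.67
After 11 (year_end (apply 8% annual interest)): balance=$2718.00 total_interest=$368.00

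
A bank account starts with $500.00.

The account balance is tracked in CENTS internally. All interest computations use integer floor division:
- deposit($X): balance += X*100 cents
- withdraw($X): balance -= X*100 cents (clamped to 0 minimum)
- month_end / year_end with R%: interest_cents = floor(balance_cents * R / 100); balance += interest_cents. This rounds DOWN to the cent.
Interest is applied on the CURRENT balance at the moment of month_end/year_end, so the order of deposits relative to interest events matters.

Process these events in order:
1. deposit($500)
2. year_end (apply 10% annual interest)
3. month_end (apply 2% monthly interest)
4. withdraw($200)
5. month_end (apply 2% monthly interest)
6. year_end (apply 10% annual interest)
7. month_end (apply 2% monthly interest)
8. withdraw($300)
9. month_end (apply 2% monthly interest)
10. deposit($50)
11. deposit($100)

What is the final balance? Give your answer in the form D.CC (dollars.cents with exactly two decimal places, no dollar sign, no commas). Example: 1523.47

After 1 (deposit($500)): balance=$1000.00 total_interest=$0.00
After 2 (year_end (apply 10% annual interest)): balance=$1100.00 total_interest=$100.00
After 3 (month_end (apply 2% monthly interest)): balance=$1122.00 total_interest=$122.00
After 4 (withdraw($200)): balance=$922.00 total_interest=$122.00
After 5 (month_end (apply 2% monthly interest)): balance=$940.44 total_interest=$140.44
After 6 (year_end (apply 10% annual interest)): balance=$1034.48 total_interest=$234.48
After 7 (month_end (apply 2% monthly interest)): balance=$1055.16 total_interest=$255.16
After 8 (withdraw($300)): balance=$755.16 total_interest=$255.16
After 9 (month_end (apply 2% monthly interest)): balance=$770.26 total_interest=$270.26
After 10 (deposit($50)): balance=$820.26 total_interest=$270.26
After 11 (deposit($100)): balance=$920.26 total_interest=$270.26

Answer: 920.26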